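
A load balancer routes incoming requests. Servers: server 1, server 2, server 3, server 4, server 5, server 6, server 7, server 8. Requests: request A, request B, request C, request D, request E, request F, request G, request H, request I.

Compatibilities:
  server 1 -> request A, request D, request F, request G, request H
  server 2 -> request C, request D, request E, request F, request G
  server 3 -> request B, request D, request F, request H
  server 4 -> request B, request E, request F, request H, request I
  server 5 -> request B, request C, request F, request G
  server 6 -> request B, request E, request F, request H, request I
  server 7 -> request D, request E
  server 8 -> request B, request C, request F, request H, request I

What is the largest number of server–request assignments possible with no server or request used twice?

8

One maximum matching: server 1-request F, server 2-request G, server 3-request B, server 4-request I, server 5-request C, server 6-request E, server 7-request D, server 8-request H.
All 8 servers are matched, so no larger matching exists.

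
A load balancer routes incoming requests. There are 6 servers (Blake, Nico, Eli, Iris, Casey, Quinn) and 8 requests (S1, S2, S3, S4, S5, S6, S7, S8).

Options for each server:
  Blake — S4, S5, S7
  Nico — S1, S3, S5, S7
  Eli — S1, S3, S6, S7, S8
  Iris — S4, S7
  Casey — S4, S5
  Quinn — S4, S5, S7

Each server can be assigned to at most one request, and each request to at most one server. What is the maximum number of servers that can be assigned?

5

One maximum matching: Blake-S5, Nico-S3, Eli-S6, Iris-S7, Casey-S4.
The set {Blake, Iris, Casey, Quinn} has only 3 neighbours ({S4, S5, S7}), so by Hall's theorem at most 5 of the 6 servers can be matched.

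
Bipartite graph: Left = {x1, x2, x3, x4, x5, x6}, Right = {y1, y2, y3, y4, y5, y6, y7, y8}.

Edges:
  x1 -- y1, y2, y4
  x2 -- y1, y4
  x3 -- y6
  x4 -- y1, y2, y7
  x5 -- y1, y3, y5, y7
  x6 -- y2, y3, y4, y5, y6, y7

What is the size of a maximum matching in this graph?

For example, pair x1-y2, x2-y4, x3-y6, x4-y1, x5-y3, x6-y7.
This saturates every left vertex, so 6 is the maximum.

6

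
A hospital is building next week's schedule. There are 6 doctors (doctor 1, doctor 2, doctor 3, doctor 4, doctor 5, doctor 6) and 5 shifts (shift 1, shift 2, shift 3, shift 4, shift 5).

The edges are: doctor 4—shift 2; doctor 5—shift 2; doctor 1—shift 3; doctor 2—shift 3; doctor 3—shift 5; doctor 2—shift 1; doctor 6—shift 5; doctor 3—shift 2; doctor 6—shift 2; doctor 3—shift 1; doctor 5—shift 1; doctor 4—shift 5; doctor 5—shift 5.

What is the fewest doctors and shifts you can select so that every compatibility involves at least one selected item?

4

A maximum matching has 4 edges (e.g. doctor 1–shift 3, doctor 2–shift 1, doctor 3–shift 2, doctor 4–shift 5).
By König's theorem the minimum vertex cover has the same size. One such cover is {shift 1, shift 2, shift 3, shift 5}.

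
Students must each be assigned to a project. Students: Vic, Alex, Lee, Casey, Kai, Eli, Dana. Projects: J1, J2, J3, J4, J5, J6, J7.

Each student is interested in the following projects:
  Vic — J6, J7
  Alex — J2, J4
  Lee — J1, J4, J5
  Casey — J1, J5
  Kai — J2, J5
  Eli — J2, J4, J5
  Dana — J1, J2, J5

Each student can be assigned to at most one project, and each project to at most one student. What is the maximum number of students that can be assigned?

5

For example, pair Vic–J6, Alex–J2, Lee–J4, Casey–J1, Kai–J5.
The set {Alex, Lee, Casey, Kai, Eli, Dana} has only 4 neighbours ({J1, J2, J4, J5}), so by Hall's theorem at most 5 of the 7 students can be matched.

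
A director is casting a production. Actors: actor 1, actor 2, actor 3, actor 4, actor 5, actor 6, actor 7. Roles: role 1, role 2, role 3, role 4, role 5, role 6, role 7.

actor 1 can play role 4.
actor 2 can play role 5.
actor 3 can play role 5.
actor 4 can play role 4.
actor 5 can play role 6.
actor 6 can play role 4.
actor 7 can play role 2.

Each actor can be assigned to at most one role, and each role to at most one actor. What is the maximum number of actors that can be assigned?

4

A valid assignment of size 4: actor 1→role 4, actor 2→role 5, actor 5→role 6, actor 7→role 2.
The set {actor 1, actor 2, actor 3, actor 4, actor 6} has only 2 neighbours ({role 4, role 5}), so by Hall's theorem at most 4 of the 7 actors can be matched.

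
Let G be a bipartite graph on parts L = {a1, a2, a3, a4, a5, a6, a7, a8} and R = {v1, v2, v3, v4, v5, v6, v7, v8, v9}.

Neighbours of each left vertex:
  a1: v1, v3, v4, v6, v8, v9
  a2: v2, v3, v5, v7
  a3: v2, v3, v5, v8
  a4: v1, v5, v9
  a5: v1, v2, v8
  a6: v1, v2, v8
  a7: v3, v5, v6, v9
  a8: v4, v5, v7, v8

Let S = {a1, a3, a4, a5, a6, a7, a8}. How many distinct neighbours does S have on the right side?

9

The union of neighbours of {a1, a3, a4, a5, a6, a7, a8} is {v1, v2, v3, v4, v5, v6, v7, v8, v9}, which has 9 elements.
Since |N(S)| = 9 ≥ |S| = 7, Hall's condition holds for this subset.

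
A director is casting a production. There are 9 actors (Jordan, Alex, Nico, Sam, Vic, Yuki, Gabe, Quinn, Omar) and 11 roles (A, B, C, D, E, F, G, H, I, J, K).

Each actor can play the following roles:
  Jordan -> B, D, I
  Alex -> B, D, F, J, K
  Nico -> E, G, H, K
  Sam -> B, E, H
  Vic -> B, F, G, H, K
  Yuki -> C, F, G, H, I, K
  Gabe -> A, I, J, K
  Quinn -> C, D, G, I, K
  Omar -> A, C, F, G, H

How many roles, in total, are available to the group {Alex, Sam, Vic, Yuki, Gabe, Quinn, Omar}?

11

The union of neighbours of {Alex, Sam, Vic, Yuki, Gabe, Quinn, Omar} is {A, B, C, D, E, F, G, H, I, J, K}, which has 11 elements.
Since |N(S)| = 11 ≥ |S| = 7, Hall's condition holds for this subset.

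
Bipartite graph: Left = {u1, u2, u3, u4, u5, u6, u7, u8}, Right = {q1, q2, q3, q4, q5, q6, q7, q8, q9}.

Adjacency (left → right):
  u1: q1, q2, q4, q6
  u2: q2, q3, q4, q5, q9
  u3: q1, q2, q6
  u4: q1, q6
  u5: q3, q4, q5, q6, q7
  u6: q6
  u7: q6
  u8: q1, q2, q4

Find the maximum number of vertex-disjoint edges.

6

One maximum matching: u1–q4, u2–q9, u3–q2, u4–q1, u5–q7, u6–q6.
The set {u1, u3, u4, u6, u7, u8} has only 4 neighbours ({q1, q2, q4, q6}), so by Hall's theorem at most 6 of the 8 left vertices can be matched.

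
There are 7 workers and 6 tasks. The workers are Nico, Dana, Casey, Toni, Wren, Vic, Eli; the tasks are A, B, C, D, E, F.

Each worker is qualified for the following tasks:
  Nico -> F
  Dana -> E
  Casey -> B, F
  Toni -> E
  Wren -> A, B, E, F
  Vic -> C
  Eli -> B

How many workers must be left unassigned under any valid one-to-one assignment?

For example, pair Nico–F, Dana–E, Casey–B, Wren–A, Vic–C.
The set {Nico, Dana, Casey, Toni, Eli} has only 3 neighbours ({B, E, F}), so by Hall's theorem at most 5 of the 7 workers can be matched.
That matches 5 of the 7, leaving 2 unmatched; no matching can do better.

2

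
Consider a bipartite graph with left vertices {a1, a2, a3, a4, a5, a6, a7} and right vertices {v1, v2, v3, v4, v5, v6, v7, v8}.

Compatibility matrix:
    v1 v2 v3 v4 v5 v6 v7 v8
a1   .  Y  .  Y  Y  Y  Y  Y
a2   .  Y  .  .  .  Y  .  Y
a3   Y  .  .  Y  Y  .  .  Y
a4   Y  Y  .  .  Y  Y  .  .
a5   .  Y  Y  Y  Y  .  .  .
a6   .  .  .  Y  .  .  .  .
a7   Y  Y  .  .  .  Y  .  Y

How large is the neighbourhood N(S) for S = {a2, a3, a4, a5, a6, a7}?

7

The union of neighbours of {a2, a3, a4, a5, a6, a7} is {v1, v2, v3, v4, v5, v6, v8}, which has 7 elements.
Since |N(S)| = 7 ≥ |S| = 6, Hall's condition holds for this subset.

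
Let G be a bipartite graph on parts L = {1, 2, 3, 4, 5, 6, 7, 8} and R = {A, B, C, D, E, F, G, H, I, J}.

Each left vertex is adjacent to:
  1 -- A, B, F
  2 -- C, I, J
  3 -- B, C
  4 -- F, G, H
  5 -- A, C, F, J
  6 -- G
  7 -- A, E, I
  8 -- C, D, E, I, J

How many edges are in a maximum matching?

8

One maximum matching: 1-F, 2-C, 3-B, 4-H, 5-A, 6-G, 7-I, 8-J.
This saturates every left vertex, so 8 is the maximum.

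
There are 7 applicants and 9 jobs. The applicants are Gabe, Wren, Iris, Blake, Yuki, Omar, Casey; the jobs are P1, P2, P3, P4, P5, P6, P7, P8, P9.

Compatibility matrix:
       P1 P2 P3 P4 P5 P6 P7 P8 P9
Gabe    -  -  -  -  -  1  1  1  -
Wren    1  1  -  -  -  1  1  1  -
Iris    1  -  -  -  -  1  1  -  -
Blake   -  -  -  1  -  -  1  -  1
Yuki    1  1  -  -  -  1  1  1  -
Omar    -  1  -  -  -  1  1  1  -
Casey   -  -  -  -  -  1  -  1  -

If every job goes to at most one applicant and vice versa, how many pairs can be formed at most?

A valid assignment of size 6: Gabe–P6, Wren–P8, Iris–P1, Blake–P9, Yuki–P2, Omar–P7.
The set {Gabe, Wren, Iris, Yuki, Omar, Casey} has only 5 neighbours ({P1, P2, P6, P7, P8}), so by Hall's theorem at most 6 of the 7 applicants can be matched.

6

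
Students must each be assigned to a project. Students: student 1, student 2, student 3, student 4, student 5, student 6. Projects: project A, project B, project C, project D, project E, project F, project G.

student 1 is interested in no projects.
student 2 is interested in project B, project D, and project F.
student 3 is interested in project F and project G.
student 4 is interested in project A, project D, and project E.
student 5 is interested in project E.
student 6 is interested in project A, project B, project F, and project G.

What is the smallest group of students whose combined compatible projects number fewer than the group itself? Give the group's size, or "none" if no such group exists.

1

Take S = {student 1}. Its neighbourhood is {}, so |N(S)| = 0 < |S| = 1.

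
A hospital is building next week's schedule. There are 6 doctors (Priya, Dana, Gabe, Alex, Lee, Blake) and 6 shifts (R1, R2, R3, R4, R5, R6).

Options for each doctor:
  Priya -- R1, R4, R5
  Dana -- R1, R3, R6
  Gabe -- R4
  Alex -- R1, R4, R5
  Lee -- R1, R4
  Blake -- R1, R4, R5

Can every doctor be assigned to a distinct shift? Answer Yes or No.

No

The set {Priya, Gabe, Alex, Lee, Blake} has only 3 neighbours ({R1, R4, R5}), so by Hall's theorem at most 4 of the 6 doctors can be matched.
Hence no matching covers every doctor.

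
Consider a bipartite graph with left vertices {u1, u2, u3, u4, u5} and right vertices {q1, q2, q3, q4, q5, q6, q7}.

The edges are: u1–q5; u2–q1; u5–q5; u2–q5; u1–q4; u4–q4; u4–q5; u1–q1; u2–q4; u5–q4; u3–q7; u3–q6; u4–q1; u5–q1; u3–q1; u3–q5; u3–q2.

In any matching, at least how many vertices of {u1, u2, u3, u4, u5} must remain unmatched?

1

One maximum matching: u1-q1, u2-q5, u3-q6, u4-q4.
The set {u1, u2, u4, u5} has only 3 neighbours ({q1, q4, q5}), so by Hall's theorem at most 4 of the 5 left vertices can be matched.
That matches 4 of the 5, leaving 1 unmatched; no matching can do better.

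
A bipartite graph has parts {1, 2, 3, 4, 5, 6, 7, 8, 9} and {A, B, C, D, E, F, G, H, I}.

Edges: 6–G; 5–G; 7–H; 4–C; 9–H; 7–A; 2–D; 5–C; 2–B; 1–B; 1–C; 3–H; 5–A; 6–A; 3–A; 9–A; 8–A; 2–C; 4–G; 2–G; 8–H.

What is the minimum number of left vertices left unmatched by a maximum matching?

For example, pair 1-B, 2-D, 3-H, 4-C, 5-A, 6-G.
The set {3, 4, 5, 6, 7, 8, 9} has only 4 neighbours ({A, C, G, H}), so by Hall's theorem at most 6 of the 9 left vertices can be matched.
That matches 6 of the 9, leaving 3 unmatched; no matching can do better.

3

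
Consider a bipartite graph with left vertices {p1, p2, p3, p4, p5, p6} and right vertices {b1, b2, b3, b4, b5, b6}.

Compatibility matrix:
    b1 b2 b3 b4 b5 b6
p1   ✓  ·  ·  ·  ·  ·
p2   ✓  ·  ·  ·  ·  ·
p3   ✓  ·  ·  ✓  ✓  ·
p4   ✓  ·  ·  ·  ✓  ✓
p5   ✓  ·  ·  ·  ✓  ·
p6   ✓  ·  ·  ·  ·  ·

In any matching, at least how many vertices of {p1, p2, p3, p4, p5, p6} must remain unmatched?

2

One maximum matching: p1→b1, p3→b4, p4→b6, p5→b5.
The set {p1, p2, p6} has only 1 neighbour ({b1}), so by Hall's theorem at most 4 of the 6 left vertices can be matched.
That matches 4 of the 6, leaving 2 unmatched; no matching can do better.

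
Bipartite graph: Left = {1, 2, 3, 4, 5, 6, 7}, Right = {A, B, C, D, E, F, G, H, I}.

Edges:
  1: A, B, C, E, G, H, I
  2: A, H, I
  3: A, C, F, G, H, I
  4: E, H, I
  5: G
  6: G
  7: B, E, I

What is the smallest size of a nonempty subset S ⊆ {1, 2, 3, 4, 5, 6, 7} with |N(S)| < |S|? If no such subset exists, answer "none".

2

Take S = {5, 6}. Its neighbourhood is {G}, so |N(S)| = 1 < |S| = 2.
No single vertex violates Hall's condition since each has at least one neighbour, so 2 is the minimum.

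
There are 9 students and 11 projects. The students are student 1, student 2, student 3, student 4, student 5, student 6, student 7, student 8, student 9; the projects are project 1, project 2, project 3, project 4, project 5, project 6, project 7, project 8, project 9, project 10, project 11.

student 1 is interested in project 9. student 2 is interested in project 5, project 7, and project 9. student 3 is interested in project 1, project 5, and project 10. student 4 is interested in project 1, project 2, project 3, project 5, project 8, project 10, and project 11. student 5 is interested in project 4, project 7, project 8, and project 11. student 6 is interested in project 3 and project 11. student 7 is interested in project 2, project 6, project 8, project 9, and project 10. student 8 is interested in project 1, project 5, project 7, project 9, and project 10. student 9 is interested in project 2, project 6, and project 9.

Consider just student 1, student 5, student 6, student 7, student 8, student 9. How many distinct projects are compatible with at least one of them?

11

The union of neighbours of {student 1, student 5, student 6, student 7, student 8, student 9} is {project 1, project 2, project 3, project 4, project 5, project 6, project 7, project 8, project 9, project 10, project 11}, which has 11 elements.
Since |N(S)| = 11 ≥ |S| = 6, Hall's condition holds for this subset.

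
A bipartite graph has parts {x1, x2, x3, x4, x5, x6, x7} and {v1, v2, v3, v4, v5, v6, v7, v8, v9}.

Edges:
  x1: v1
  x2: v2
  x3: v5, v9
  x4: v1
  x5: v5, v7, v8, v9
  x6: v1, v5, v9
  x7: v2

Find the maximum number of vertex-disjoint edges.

For example, pair x1–v1, x2–v2, x3–v5, x5–v7, x6–v9.
The set {x1, x2, x4, x7} has only 2 neighbours ({v1, v2}), so by Hall's theorem at most 5 of the 7 left vertices can be matched.

5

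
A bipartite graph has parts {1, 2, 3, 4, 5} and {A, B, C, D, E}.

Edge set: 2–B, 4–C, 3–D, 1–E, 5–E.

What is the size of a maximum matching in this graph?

For example, pair 1–E, 2–B, 3–D, 4–C.
The set {1, 5} has only 1 neighbour ({E}), so by Hall's theorem at most 4 of the 5 left vertices can be matched.

4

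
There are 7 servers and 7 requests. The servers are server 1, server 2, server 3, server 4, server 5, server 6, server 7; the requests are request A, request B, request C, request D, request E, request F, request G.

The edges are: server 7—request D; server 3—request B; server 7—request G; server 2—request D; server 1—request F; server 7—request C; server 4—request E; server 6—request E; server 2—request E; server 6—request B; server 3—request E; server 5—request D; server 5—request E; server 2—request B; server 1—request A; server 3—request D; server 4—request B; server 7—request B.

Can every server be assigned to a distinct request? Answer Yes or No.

No

The set {server 2, server 3, server 4, server 5, server 6} has only 3 neighbours ({request B, request D, request E}), so by Hall's theorem at most 5 of the 7 servers can be matched.
Hence no matching covers every server.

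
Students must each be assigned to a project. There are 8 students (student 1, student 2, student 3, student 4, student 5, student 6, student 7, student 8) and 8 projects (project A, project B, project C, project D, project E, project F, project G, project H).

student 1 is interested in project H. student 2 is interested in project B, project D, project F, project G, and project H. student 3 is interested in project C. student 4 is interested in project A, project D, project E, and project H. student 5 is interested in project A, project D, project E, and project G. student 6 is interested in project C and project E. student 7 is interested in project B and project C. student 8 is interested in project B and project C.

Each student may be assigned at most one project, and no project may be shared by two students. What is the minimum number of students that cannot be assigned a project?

1

One maximum matching: student 1→project H, student 2→project G, student 3→project C, student 4→project D, student 5→project A, student 6→project E, student 7→project B.
The set {student 3, student 7, student 8} has only 2 neighbours ({project B, project C}), so by Hall's theorem at most 7 of the 8 students can be matched.
That matches 7 of the 8, leaving 1 unmatched; no matching can do better.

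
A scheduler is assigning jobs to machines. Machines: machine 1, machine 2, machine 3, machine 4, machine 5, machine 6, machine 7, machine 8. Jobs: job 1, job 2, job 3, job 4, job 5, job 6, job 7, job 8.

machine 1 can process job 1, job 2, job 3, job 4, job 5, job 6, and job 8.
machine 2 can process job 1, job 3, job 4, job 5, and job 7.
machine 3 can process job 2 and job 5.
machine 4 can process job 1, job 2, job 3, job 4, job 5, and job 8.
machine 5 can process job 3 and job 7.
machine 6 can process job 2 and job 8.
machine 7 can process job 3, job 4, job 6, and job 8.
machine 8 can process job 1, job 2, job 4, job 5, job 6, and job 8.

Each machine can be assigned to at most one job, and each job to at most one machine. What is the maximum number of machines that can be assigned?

8

One maximum matching: machine 1–job 4, machine 2–job 7, machine 3–job 2, machine 4–job 1, machine 5–job 3, machine 6–job 8, machine 7–job 6, machine 8–job 5.
All 8 machines are matched, so no larger matching exists.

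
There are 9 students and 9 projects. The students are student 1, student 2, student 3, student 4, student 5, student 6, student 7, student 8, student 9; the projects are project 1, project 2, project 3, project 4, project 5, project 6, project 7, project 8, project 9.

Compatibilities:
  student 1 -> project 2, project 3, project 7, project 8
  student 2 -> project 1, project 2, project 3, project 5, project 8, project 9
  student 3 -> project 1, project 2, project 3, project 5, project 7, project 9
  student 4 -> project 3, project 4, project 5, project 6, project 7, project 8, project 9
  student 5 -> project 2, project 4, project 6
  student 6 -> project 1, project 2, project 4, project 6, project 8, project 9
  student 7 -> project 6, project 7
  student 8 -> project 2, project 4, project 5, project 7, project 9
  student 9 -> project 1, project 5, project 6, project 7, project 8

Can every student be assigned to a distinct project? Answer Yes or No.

A valid assignment of size 9: student 1-project 8, student 2-project 3, student 3-project 1, student 4-project 5, student 5-project 4, student 6-project 9, student 7-project 6, student 8-project 2, student 9-project 7.
All 9 students are covered.

Yes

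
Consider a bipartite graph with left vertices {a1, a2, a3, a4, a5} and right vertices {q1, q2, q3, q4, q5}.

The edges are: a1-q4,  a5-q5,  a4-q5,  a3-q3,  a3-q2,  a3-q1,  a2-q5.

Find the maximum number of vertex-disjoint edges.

3

For example, pair a1→q4, a2→q5, a3→q2.
The set {a2, a4, a5} has only 1 neighbour ({q5}), so by Hall's theorem at most 3 of the 5 left vertices can be matched.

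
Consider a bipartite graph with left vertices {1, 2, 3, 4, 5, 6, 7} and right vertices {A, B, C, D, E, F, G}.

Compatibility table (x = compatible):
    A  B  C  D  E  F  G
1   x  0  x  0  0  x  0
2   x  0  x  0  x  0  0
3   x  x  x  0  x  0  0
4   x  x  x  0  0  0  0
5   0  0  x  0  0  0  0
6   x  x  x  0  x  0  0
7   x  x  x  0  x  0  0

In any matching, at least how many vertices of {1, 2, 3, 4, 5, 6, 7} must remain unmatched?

A valid assignment of size 5: 1→F, 2→E, 3→B, 4→A, 5→C.
The set {2, 3, 4, 5, 6, 7} has only 4 neighbours ({A, B, C, E}), so by Hall's theorem at most 5 of the 7 left vertices can be matched.
That matches 5 of the 7, leaving 2 unmatched; no matching can do better.

2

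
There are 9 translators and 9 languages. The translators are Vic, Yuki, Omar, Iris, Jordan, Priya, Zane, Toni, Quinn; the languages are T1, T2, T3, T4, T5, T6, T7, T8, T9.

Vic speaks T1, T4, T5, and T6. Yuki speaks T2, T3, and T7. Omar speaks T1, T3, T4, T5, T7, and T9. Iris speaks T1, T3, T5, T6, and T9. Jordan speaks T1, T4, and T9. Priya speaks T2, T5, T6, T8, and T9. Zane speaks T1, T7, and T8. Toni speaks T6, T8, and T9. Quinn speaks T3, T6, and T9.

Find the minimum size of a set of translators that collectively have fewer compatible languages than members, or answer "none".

A matching saturating every translator exists, for instance Vic→T5, Yuki→T2, Omar→T4, Iris→T3, Jordan→T1, Priya→T8, Zane→T7, Toni→T6, Quinn→T9.
By Hall's marriage theorem, this means |N(S)| ≥ |S| for every subset S, so no violating subset exists.

none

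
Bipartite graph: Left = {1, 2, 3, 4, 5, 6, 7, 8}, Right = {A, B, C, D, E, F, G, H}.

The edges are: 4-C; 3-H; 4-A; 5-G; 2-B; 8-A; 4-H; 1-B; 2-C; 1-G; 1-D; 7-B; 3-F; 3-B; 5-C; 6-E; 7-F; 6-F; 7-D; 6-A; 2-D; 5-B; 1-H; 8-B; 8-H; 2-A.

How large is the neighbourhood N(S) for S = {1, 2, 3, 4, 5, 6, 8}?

The union of neighbours of {1, 2, 3, 4, 5, 6, 8} is {A, B, C, D, E, F, G, H}, which has 8 elements.
Since |N(S)| = 8 ≥ |S| = 7, Hall's condition holds for this subset.

8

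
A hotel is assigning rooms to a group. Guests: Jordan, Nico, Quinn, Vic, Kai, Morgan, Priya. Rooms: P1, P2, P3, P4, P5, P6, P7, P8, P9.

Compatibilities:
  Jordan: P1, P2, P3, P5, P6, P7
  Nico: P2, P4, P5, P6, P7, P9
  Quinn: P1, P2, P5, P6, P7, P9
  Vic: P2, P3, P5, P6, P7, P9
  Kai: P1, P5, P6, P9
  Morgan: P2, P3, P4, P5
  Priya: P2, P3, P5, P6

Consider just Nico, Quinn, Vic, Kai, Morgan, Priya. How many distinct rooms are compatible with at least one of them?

The union of neighbours of {Nico, Quinn, Vic, Kai, Morgan, Priya} is {P1, P2, P3, P4, P5, P6, P7, P9}, which has 8 elements.
Since |N(S)| = 8 ≥ |S| = 6, Hall's condition holds for this subset.

8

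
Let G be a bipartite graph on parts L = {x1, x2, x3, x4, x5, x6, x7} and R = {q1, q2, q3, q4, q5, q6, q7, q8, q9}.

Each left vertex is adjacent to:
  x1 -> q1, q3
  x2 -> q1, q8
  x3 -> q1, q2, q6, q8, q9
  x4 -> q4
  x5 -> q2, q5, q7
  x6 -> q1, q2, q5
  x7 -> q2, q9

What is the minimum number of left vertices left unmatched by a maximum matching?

One maximum matching: x1-q3, x2-q8, x3-q9, x4-q4, x5-q7, x6-q5, x7-q2.
This saturates every left vertex, so 7 is the maximum.
That matches 7 of the 7, leaving 0 unmatched; no matching can do better.

0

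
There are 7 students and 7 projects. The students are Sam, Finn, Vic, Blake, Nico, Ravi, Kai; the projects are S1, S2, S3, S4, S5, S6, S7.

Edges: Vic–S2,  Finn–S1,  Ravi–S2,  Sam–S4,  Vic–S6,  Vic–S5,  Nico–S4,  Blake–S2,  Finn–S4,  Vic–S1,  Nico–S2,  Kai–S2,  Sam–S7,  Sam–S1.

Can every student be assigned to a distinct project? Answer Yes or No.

No

The set {Blake, Ravi, Kai} has only 1 neighbour ({S2}), so by Hall's theorem at most 5 of the 7 students can be matched.
Hence no matching covers every student.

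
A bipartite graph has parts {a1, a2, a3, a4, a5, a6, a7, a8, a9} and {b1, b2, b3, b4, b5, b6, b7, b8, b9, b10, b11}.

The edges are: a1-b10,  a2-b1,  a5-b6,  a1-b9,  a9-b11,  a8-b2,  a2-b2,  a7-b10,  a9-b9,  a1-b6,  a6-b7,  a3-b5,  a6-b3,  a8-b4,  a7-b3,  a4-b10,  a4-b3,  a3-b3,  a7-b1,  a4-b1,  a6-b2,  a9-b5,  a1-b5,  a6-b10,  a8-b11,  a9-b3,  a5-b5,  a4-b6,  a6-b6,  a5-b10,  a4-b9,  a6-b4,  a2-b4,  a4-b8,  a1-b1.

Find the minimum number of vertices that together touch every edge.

9

The 9 edges a1–b6, a2–b2, a3–b5, a4–b8, a5–b10, a6–b7, a7–b1, a8–b4, a9–b3 form a matching, so any vertex cover needs at least 9 vertices (one per matched edge).
Conversely {a1, a2, a3, a4, a5, a6, a7, a8, a9} meets every edge and has exactly 9 vertices, so 9 is optimal.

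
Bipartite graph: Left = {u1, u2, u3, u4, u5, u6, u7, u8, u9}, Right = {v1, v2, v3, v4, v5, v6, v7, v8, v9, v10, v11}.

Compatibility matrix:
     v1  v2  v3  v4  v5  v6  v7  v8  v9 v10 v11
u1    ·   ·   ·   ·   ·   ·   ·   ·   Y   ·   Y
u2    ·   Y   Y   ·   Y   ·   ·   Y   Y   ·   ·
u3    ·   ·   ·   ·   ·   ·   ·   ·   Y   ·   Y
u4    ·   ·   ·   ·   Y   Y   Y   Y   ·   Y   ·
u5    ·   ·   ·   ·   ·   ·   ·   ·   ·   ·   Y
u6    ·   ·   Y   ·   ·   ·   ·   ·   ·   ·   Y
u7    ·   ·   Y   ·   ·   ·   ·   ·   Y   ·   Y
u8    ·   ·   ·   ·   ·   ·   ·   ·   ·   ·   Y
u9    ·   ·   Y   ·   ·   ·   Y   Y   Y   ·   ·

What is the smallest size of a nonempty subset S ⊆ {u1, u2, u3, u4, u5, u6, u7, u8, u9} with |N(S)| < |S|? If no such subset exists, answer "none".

Take S = {u5, u8}. Its neighbourhood is {v11}, so |N(S)| = 1 < |S| = 2.
No single vertex violates Hall's condition since each has at least one neighbour, so 2 is the minimum.

2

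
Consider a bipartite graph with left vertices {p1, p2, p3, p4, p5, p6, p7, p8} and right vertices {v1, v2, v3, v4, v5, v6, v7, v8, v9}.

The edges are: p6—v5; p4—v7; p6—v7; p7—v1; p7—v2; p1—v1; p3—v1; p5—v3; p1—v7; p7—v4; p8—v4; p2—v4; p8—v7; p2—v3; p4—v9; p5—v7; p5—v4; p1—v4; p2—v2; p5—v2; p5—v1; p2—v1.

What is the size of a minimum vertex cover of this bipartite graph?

7

A maximum matching has 7 edges (e.g. p1–v7, p2–v4, p3–v1, p4–v9, p5–v3, p6–v5, p7–v2).
By König's theorem the minimum vertex cover has the same size. One such cover is {p4, p6, v1, v2, v3, v4, v7}.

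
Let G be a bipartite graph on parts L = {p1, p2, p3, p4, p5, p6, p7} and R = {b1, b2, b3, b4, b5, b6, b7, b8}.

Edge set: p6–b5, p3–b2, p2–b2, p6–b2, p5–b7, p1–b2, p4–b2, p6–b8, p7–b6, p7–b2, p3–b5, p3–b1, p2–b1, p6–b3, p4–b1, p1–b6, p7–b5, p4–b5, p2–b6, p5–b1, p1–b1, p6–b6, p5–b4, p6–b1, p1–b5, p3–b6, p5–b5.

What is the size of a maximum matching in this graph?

A valid assignment of size 6: p1→b2, p2→b1, p3→b6, p4→b5, p5→b7, p6→b8.
The set {p1, p2, p3, p4, p7} has only 4 neighbours ({b1, b2, b5, b6}), so by Hall's theorem at most 6 of the 7 left vertices can be matched.

6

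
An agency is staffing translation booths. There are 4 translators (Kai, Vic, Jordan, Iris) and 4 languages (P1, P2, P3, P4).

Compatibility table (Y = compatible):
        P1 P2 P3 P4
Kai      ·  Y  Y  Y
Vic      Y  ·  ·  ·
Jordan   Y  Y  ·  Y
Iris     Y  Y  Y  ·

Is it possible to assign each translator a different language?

For example, pair Kai–P4, Vic–P1, Jordan–P2, Iris–P3.
All 4 translators are covered.

Yes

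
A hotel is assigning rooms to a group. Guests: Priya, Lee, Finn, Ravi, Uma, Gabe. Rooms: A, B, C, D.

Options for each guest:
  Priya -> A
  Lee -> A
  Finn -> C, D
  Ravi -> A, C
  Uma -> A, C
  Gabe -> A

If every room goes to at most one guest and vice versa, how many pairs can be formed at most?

3

One maximum matching: Priya–A, Finn–D, Ravi–C.
The set {Priya, Lee, Ravi, Uma, Gabe} has only 2 neighbours ({A, C}), so by Hall's theorem at most 3 of the 6 guests can be matched.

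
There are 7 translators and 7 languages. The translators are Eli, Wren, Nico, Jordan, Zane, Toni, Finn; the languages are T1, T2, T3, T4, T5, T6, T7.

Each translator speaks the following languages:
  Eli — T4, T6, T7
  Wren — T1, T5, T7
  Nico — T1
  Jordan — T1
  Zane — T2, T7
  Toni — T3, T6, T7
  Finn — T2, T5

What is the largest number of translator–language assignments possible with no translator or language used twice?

6

One maximum matching: Eli–T4, Wren–T7, Nico–T1, Zane–T2, Toni–T6, Finn–T5.
The set {Nico, Jordan} has only 1 neighbour ({T1}), so by Hall's theorem at most 6 of the 7 translators can be matched.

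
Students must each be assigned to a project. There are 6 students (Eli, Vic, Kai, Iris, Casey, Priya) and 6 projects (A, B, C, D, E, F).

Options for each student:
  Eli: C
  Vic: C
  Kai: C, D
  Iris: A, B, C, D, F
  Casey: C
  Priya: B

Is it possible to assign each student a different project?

No

The set {Eli, Vic, Casey} has only 1 neighbour ({C}), so by Hall's theorem at most 4 of the 6 students can be matched.
Hence no matching covers every student.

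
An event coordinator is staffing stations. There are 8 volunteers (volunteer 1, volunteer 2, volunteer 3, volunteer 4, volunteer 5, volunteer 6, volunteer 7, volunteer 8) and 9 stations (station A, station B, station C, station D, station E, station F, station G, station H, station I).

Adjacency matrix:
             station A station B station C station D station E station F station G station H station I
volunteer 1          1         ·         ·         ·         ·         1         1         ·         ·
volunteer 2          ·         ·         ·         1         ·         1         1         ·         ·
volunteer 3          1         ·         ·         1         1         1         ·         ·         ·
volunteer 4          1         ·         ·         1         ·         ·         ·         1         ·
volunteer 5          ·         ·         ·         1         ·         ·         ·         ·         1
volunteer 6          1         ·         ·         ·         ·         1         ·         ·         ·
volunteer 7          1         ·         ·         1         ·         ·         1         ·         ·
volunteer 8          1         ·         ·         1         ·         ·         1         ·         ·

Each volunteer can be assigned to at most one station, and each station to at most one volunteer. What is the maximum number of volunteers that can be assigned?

7

For example, pair volunteer 1–station G, volunteer 2–station D, volunteer 3–station E, volunteer 4–station H, volunteer 5–station I, volunteer 6–station F, volunteer 7–station A.
The set {volunteer 1, volunteer 2, volunteer 6, volunteer 7, volunteer 8} has only 4 neighbours ({station A, station D, station F, station G}), so by Hall's theorem at most 7 of the 8 volunteers can be matched.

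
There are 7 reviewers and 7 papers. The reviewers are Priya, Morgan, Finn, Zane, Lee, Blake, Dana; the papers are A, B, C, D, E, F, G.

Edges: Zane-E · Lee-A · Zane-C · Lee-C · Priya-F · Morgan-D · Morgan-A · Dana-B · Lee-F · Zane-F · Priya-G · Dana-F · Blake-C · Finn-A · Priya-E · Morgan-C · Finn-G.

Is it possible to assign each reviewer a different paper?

For example, pair Priya-G, Morgan-D, Finn-A, Zane-E, Lee-F, Blake-C, Dana-B.
All 7 reviewers are covered.

Yes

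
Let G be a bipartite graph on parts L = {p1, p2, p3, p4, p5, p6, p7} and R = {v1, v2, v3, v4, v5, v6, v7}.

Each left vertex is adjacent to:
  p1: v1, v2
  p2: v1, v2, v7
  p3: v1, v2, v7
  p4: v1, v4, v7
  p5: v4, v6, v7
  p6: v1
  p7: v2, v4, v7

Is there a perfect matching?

No

The set {p1, p2, p3, p4, p6, p7} has only 4 neighbours ({v1, v2, v4, v7}), so by Hall's theorem at most 5 of the 7 left vertices can be matched.
Hence no matching covers every left vertex.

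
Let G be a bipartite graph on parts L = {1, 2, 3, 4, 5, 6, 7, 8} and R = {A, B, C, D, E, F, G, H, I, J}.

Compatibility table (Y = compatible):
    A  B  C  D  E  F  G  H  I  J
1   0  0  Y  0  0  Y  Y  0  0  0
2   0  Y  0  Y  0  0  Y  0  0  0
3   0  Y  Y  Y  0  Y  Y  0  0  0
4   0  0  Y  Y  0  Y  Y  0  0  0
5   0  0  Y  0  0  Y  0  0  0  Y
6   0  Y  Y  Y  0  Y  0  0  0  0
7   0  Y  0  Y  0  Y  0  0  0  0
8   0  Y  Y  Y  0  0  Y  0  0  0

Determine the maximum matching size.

6

A valid assignment of size 6: 1-C, 2-G, 3-F, 4-D, 5-J, 6-B.
The set {1, 2, 3, 4, 6, 7, 8} has only 5 neighbours ({B, C, D, F, G}), so by Hall's theorem at most 6 of the 8 left vertices can be matched.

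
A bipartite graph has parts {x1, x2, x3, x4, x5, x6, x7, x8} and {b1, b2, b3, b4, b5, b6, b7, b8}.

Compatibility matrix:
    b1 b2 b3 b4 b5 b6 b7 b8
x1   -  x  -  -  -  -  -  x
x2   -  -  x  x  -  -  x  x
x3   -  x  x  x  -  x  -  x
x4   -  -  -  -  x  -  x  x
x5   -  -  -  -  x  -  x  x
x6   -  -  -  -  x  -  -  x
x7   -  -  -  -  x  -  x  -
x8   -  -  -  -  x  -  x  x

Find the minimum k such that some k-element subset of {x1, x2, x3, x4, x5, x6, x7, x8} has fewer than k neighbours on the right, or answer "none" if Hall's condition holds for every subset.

Take S = {x4, x5, x6, x7}. Its neighbourhood is {b5, b7, b8}, so |N(S)| = 3 < |S| = 4.
Every subset of size less than 4 has at least as many neighbours as members, so 4 is the minimum.

4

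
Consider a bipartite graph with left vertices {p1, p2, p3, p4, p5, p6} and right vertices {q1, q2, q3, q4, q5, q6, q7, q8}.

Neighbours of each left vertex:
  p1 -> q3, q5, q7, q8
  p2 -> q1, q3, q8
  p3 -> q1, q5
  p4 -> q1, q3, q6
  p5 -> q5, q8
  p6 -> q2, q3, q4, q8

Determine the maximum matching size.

One maximum matching: p1–q7, p2–q3, p3–q1, p4–q6, p5–q5, p6–q8.
All 6 left vertices are matched, so no larger matching exists.

6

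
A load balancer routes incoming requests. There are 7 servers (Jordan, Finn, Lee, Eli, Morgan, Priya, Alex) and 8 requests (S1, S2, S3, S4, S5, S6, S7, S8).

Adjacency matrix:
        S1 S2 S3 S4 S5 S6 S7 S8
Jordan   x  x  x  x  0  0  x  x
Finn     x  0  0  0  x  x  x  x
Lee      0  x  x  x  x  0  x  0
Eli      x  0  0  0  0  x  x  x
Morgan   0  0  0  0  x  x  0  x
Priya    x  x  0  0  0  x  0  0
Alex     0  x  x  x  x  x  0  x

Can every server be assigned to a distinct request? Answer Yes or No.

Yes

For example, pair Jordan→S3, Finn→S1, Lee→S4, Eli→S7, Morgan→S8, Priya→S6, Alex→S2.
All 7 servers are covered.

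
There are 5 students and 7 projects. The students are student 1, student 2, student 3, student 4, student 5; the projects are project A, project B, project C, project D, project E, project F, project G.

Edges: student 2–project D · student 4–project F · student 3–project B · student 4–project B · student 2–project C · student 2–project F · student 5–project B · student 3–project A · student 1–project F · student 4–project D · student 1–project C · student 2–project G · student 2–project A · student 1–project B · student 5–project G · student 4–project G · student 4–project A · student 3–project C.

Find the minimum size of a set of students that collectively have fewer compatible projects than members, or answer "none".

A matching saturating every student exists, for instance student 1→project B, student 2→project C, student 3→project A, student 4→project F, student 5→project G.
By Hall's marriage theorem, this means |N(S)| ≥ |S| for every subset S, so no violating subset exists.

none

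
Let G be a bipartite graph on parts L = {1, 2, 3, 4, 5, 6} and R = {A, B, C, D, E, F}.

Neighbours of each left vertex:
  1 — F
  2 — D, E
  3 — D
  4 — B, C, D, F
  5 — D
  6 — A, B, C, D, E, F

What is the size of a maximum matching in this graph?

A valid assignment of size 5: 1→F, 2→E, 3→D, 4→B, 6→A.
The set {3, 5} has only 1 neighbour ({D}), so by Hall's theorem at most 5 of the 6 left vertices can be matched.

5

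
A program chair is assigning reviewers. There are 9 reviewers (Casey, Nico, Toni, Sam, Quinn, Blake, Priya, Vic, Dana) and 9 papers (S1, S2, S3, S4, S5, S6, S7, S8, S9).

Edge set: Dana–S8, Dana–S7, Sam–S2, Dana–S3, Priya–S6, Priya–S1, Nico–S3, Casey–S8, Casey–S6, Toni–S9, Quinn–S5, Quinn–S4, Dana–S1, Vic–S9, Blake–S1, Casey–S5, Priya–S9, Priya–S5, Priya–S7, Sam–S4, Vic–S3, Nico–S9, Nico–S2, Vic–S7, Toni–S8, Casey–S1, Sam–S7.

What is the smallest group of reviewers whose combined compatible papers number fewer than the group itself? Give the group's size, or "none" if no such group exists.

A matching saturating every reviewer exists, for instance Casey→S6, Nico→S2, Toni→S9, Sam→S4, Quinn→S5, Blake→S1, Priya→S7, Vic→S3, Dana→S8.
By Hall's marriage theorem, this means |N(S)| ≥ |S| for every subset S, so no violating subset exists.

none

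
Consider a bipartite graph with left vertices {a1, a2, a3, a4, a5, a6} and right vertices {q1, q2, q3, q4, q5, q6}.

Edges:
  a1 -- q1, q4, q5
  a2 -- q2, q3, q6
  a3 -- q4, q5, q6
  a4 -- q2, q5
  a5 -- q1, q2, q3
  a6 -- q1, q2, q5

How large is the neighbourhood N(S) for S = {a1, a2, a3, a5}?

The union of neighbours of {a1, a2, a3, a5} is {q1, q2, q3, q4, q5, q6}, which has 6 elements.
Since |N(S)| = 6 ≥ |S| = 4, Hall's condition holds for this subset.

6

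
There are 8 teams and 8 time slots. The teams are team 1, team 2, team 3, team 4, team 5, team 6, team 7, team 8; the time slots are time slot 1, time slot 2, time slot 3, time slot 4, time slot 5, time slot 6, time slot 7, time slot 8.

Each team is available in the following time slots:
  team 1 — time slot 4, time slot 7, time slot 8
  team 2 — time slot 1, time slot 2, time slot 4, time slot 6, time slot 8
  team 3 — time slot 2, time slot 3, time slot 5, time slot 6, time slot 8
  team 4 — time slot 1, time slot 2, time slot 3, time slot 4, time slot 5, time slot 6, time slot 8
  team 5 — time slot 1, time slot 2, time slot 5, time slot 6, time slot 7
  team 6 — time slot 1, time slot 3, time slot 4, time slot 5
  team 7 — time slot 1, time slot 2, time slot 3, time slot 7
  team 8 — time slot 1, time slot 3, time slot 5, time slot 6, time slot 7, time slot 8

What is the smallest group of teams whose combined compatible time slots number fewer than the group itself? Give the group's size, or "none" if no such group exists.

none

A matching saturating every team exists, for instance team 1→time slot 7, team 2→time slot 4, team 3→time slot 5, team 4→time slot 1, team 5→time slot 6, team 6→time slot 3, team 7→time slot 2, team 8→time slot 8.
By Hall's marriage theorem, this means |N(S)| ≥ |S| for every subset S, so no violating subset exists.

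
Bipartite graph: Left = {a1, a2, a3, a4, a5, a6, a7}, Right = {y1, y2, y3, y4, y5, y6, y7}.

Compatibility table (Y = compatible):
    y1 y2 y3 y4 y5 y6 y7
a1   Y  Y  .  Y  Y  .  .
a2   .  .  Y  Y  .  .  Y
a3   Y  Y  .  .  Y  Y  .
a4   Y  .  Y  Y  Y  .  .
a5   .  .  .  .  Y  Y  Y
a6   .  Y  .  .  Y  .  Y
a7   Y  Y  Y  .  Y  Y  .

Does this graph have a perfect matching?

Yes

For example, pair a1→y1, a2→y4, a3→y5, a4→y3, a5→y7, a6→y2, a7→y6.
Every left vertex is matched, so this is a perfect matching.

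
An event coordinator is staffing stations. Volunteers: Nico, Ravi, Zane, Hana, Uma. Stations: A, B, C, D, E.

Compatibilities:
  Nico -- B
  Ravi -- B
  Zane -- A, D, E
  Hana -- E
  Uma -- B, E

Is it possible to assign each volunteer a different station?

The set {Nico, Ravi, Hana, Uma} has only 2 neighbours ({B, E}), so by Hall's theorem at most 3 of the 5 volunteers can be matched.
Hence no matching covers every volunteer.

No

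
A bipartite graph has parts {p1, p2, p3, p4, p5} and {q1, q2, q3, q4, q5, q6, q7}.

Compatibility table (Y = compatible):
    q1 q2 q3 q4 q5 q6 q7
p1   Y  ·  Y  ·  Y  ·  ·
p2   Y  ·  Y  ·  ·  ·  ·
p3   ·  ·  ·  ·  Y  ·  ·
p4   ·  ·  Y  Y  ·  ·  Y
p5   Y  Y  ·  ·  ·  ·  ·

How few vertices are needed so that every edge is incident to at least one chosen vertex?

The 5 edges p1–q3, p2–q1, p3–q5, p4–q4, p5–q2 form a matching, so any vertex cover needs at least 5 vertices (one per matched edge).
Conversely {p1, p2, p3, p4, p5} meets every edge and has exactly 5 vertices, so 5 is optimal.

5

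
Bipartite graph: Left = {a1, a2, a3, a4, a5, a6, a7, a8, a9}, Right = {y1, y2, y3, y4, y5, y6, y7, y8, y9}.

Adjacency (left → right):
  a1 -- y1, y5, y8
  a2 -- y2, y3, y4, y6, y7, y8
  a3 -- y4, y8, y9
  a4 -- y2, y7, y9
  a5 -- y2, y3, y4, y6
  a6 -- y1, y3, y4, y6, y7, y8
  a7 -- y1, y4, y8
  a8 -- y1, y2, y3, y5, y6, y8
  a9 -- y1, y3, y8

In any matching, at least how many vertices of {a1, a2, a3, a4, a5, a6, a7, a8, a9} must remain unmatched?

For example, pair a1–y5, a2–y6, a3–y8, a4–y9, a5–y2, a6–y7, a7–y4, a8–y1, a9–y3.
This saturates every left vertex, so 9 is the maximum.
That matches 9 of the 9, leaving 0 unmatched; no matching can do better.

0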